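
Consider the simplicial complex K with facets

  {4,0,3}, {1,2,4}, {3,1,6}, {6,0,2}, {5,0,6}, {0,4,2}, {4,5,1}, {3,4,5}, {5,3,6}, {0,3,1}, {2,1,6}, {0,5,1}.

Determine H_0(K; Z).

H_0 ≅ Z.

Order the vertices as 0 < 1 < 2 < 3 < 4 < 5 < 6. Listing each simplex with vertices in this order, K has dimension 2 with simplices:

  0-simplices (7): [0], [1], [2], [3], [4], [5], [6]
  1-simplices (18): [0,1], [0,2], [0,3], [0,4], [0,5], [0,6], [1,2], [1,3], [1,4], [1,5], [1,6], [2,4], [2,6], [3,4], [3,5], [3,6], [4,5], [5,6]
  2-simplices (12): [0,1,3], [0,1,5], [0,2,4], [0,2,6], [0,3,4], [0,5,6], [1,2,4], [1,2,6], [1,3,6], [1,4,5], [3,4,5], [3,5,6]

Hence C_0 ≅ Z^7, C_1 ≅ Z^18, C_2 ≅ Z^12.

Boundary ∂_1: C_1 → C_0 sends each edge [p,q] (with p < q) to q − p.
The 7×18 boundary matrix has rank 6 and Smith normal form diag(1,1,1,1,1,1).

∂_2: C_2 → C_1 acts by ∂[p,q,r] = [q,r] − [p,r] + [p,q]. For instance
  ∂[1,2,6] = [2,6] − [1,6] + [1,2],
  ∂[1,2,4] = [2,4] − [1,4] + [1,2].
The resulting 18×12 matrix has rank 12, and its Smith normal form has invariant factors (1,1,1,1,1,1,1,1,1,1,1,2).

Now H_k = ker ∂_k / im ∂_{k+1}, so:

  H_0: rank C_0 − rank ∂_1 = 7 − 6 = 1, and the invariant factors of ∂_1 are all 1, so H_0 = Z.

(K is a triangulation of the real projective plane RP^2.)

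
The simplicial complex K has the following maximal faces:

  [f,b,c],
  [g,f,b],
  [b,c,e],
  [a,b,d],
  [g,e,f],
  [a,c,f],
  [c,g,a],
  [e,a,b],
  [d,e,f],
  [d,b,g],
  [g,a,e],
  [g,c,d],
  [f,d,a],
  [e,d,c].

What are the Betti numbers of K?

Take the total order a < b < c < d < e < f < g on the vertex set. Then K (dimension 2) consists of the simplices:

  0-simplices (7): a, b, c, d, e, f, g
  1-simplices (21): ab, ac, ad, ae, af, ag, bc, bd, be, bf, bg, cd, ce, cf, cg, de, df, dg, ef, eg, fg
  2-simplices (14): abd, abe, acf, acg, adf, aeg, bce, bcf, bdg, bfg, cde, cdg, def, efg

giving chain groups C_0 ≅ Z^7, C_1 ≅ Z^21, C_2 ≅ Z^14.

The boundary map ∂_1: C_1 → C_0 maps an edge to its endpoints' difference, ∂[p,q] = q − p.
This gives a 7×21 integer matrix of rank 6; reducing to Smith normal form yields diagonal entries (1,1,1,1,1,1).

Boundary ∂_2: C_2 → C_1 acts by ∂[p,q,r] = [q,r] − [p,r] + [p,q]. For instance
  ∂cde = de − ce + cd,
  ∂bdg = dg − bg + bd.
The 21×14 boundary matrix has rank 13 and Smith normal form diag(1,1,1,1,1,1,1,1,1,1,1,1,1).

Reading off H_k = ker ∂_k / im ∂_{k+1}:

  H_0: rank C_0 − rank ∂_1 = 7 − 6 = 1, and the invariant factors of ∂_1 are all 1, so H_0 ≅ Z.
  H_1: rank ker ∂_1 − rank ∂_2 = (21 − 6) − 13 = 2, and the invariant factors of ∂_2 are all 1, so H_1 ≅ Z^2.
  H_2: rank ker ∂_2 − rank ∂_3 = (14 − 13) − 0 = 1, and there is no ∂_3, so H_2 ≅ Z.

As a check, the Euler characteristic is 7 − 21 + 14 = 0, which agrees with 1 − 2 + 1 = 0.

Hence the Betti numbers are b_0 = 1, b_1 = 2, b_2 = 1.

b_0 = 1, b_1 = 2, b_2 = 1.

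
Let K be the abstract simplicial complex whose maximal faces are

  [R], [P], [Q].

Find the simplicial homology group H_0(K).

H_0 ≅ Z^3.

Order the vertices as P < Q < R. Listing each simplex with vertices in this order, K has dimension 0 with simplices:

  0-simplices (3): P, Q, R

so the chain groups are C_0 ≅ Z^3.

Now H_k = ker ∂_k / im ∂_{k+1}, so:

  H_0: rank C_0 − rank ∂_1 = 3 − 0 = 3, and there is no ∂_1, so H_0 = Z^3.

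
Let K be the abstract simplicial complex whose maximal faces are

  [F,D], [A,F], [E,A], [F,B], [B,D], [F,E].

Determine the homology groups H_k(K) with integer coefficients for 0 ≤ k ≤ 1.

Fix the vertex order A < B < D < E < F and write every simplex with vertices in increasing order. Then dim K = 1 and the simplices of K are:

  0-simplices (5): A, B, D, E, F
  1-simplices (6): AE, AF, BD, BF, DF, EF

giving chain groups C_0 ≅ Z^5, C_1 ≅ Z^6.

∂_1: C_1 → C_0 sends each edge [p,q] (with p < q) to q − p. For instance
  ∂DF = F − D.
As a 5×6 matrix over Z this has rank 4, with invariant factors (1,1,1,1).

Now H_k = ker ∂_k / im ∂_{k+1}, so:

  H_0: rank C_0 − rank ∂_1 = 5 − 4 = 1, and the invariant factors of ∂_1 are all 1, so H_0 = Z.
  H_1: rank ker ∂_1 − rank ∂_2 = (6 − 4) − 0 = 2, and there is no ∂_2, so H_1 = Z^2.

(K is a triangulation of a wedge of 2 circles.)

H_0 = Z,  H_1 = Z^2.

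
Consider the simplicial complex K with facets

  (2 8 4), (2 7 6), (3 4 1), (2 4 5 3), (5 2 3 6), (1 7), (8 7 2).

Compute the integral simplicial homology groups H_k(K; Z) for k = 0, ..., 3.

We work with the vertex ordering 1 < 2 < 3 < 4 < 5 < 6 < 7 < 8. The simplices of K, each written with vertices in increasing order, are:

  0-simplices (8): [1], [2], [3], [4], [5], [6], [7], [8]
  1-simplices (17): [1,3], [1,4], [1,7], [2,3], [2,4], [2,5], [2,6], [2,7], [2,8], [3,4], [3,5], [3,6], [4,5], [4,8], [5,6], [6,7], [7,8]
  2-simplices (11): [1,3,4], [2,3,4], [2,3,5], [2,3,6], [2,4,5], [2,4,8], [2,5,6], [2,6,7], [2,7,8], [3,4,5], [3,5,6]
  3-simplices (2): [2,3,4,5], [2,3,5,6]

so the chain groups are C_0 ≅ Z^8, C_1 ≅ Z^17, C_2 ≅ Z^11, C_3 ≅ Z^2.

Boundary ∂_1: C_1 → C_0 is given by ∂[p,q] = [q] − [p]. For instance
  ∂[1,7] = [7] − [1].
This gives a 8×17 integer matrix of rank 7; reducing to Smith normal form yields diagonal entries (1,1,1,1,1,1,1).

∂_2: C_2 → C_1 sends each 2-simplex [p,q,r] to [q,r] − [p,r] + [p,q]. For instance
  ∂[2,5,6] = [5,6] − [2,6] + [2,5],
  ∂[2,7,8] = [7,8] − [2,8] + [2,7].
This gives a 17×11 integer matrix of rank 9; reducing to Smith normal form yields diagonal entries (1,1,1,1,1,1,1,1,1).

Boundary ∂_3: C_3 → C_2 sends each 3-simplex σ to the alternating sum Σ_i (−1)^i (σ with its i-th vertex removed). For instance
  ∂[2,3,4,5] = [3,4,5] − [2,4,5] + [2,3,5] − [2,3,4],
  ∂[2,3,5,6] = [3,5,6] − [2,5,6] + [2,3,6] − [2,3,5].
The 11×2 boundary matrix has rank 2 and Smith normal form diag(1,1).

Reading off H_k = ker ∂_k / im ∂_{k+1}:

  H_0: rank C_0 − rank ∂_1 = 8 − 7 = 1, and the invariant factors of ∂_1 are all 1, so H_0 ≅ Z.
  H_1: rank ker ∂_1 − rank ∂_2 = (17 − 7) − 9 = 1, and the invariant factors of ∂_2 are all 1, so H_1 ≅ Z.
  H_2: rank ker ∂_2 − rank ∂_3 = (11 − 9) − 2 = 0, and the invariant factors of ∂_3 are all 1, so H_2 ≅ 0.
  H_3: rank ker ∂_3 − rank ∂_4 = (2 − 2) − 0 = 0, and there is no ∂_4, so H_3 ≅ 0.

H_0 ≅ Z,  H_1 ≅ Z,  H_2 = 0,  H_3 = 0.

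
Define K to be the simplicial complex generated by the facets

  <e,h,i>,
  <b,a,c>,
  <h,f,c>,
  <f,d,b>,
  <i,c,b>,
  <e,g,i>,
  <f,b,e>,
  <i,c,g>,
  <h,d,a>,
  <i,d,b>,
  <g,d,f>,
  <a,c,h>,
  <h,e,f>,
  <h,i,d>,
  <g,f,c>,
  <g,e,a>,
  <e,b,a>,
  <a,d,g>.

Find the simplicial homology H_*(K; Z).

H_0 ≅ Z,  H_1 ≅ Z^2,  H_2 ≅ Z.

We work with the vertex ordering a < b < c < d < e < f < g < h < i. The simplices of K, each written with vertices in increasing order, are:

  0-simplices (9): a, b, c, d, e, f, g, h, i
  1-simplices (27): ab, ac, ad, ae, ag, ah, bc, bd, be, bf, bi, cf, cg, ch, ci, df, dg, dh, di, ef, eg, eh, ei, fg, fh, gi, hi
  2-simplices (18): abc, abe, ach, adg, adh, aeg, bci, bdf, bdi, bef, cfg, cfh, cgi, dfg, dhi, efh, egi, ehi

Hence C_0 ≅ Z^9, C_1 ≅ Z^27, C_2 ≅ Z^18.

The boundary map ∂_1: C_1 → C_0 sends each edge [p,q] (with p < q) to q − p. For instance
  ∂ah = h − a.
The resulting 9×27 matrix has rank 8, and its Smith normal form has invariant factors (1,1,1,1,1,1,1,1).

Boundary ∂_2: C_2 → C_1 sends each 2-simplex [p,q,r] to [q,r] − [p,r] + [p,q]. For instance
  ∂dfg = fg − dg + df,
  ∂bef = ef − bf + be.
As a 27×18 matrix over Z this has rank 17, with invariant factors (1,1,1,1,1,1,1,1,1,1,1,1,1,1,1,1,1).

Now H_k = ker ∂_k / im ∂_{k+1}, so:

  H_0: rank C_0 − rank ∂_1 = 9 − 8 = 1, and the invariant factors of ∂_1 are all 1, so H_0 ≅ Z.
  H_1: rank ker ∂_1 − rank ∂_2 = (27 − 8) − 17 = 2, and the invariant factors of ∂_2 are all 1, so H_1 ≅ Z^2.
  H_2: rank ker ∂_2 − rank ∂_3 = (18 − 17) − 0 = 1, and there is no ∂_3, so H_2 ≅ Z.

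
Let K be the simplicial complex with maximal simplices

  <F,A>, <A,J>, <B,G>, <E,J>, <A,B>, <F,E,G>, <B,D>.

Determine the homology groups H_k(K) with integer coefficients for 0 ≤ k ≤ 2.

We work with the vertex ordering A < B < D < E < F < G < J. The simplices of K, each written with vertices in increasing order, are:

  0-simplices (7): A, B, D, E, F, G, J
  1-simplices (9): AB, AF, AJ, BD, BG, EF, EG, EJ, FG
  2-simplices (1): EFG

Hence C_0 ≅ Z^7, C_1 ≅ Z^9, C_2 ≅ Z^1.

Boundary ∂_1: C_1 → C_0 maps an edge to its endpoints' difference, ∂[p,q] = q − p. For instance
  ∂BD = D − B.
This gives a 7×9 integer matrix of rank 6; reducing to Smith normal form yields diagonal entries (1,1,1,1,1,1).

∂_2: C_2 → C_1 acts by ∂[p,q,r] = [q,r] − [p,r] + [p,q]. For instance
  ∂EFG = FG − EG + EF.
The resulting 9×1 matrix has rank 1, and its Smith normal form has invariant factors (1).

From H_k ≅ ker(∂_k) / im(∂_{k+1}) we obtain:

  H_0: rank C_0 − rank ∂_1 = 7 − 6 = 1, and the invariant factors of ∂_1 are all 1, so H_0 = Z.
  H_1: rank ker ∂_1 − rank ∂_2 = (9 − 6) − 1 = 2, and the invariant factors of ∂_2 are all 1, so H_1 = Z^2.
  H_2: rank ker ∂_2 − rank ∂_3 = (1 − 1) − 0 = 0, and there is no ∂_3, so H_2 = 0.

H_0 = Z,  H_1 = Z^2,  H_2 = 0.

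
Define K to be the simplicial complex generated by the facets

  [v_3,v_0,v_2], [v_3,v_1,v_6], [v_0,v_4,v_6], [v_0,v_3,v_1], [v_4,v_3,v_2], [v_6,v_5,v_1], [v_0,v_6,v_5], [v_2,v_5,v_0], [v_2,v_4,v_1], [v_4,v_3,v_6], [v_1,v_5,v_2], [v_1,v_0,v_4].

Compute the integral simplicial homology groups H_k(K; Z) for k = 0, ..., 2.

H_0 ≅ Z,  H_1 ≅ Z/2,  H_2 = 0.

K has 7 vertices, 18 edges, 12 triangles.
rank ∂_0 = 0, rank ∂_1 = 6 ⇒ b_0 = 7 − 0 − 6 = 1; all invariant factors of ∂_1 are 1 so no torsion. So H_0 = Z.
rank ∂_1 = 6, rank ∂_2 = 12 ⇒ b_1 = 18 − 6 − 12 = 0; ∂_2 has invariant factor(s) [2] giving torsion. So H_1 = Z/2.
rank ∂_2 = 12, rank ∂_3 = 0 ⇒ b_2 = 12 − 12 − 0 = 0. So H_2 = 0.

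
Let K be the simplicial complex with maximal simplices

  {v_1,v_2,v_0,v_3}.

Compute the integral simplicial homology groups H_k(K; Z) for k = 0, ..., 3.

Fix the vertex order v_0 < v_1 < v_2 < v_3 and write every simplex with vertices in increasing order. Then dim K = 3 and the simplices of K are:

  0-simplices (4): [v_0], [v_1], [v_2], [v_3]
  1-simplices (6): [v_0,v_1], [v_0,v_2], [v_0,v_3], [v_1,v_2], [v_1,v_3], [v_2,v_3]
  2-simplices (4): [v_0,v_1,v_2], [v_0,v_1,v_3], [v_0,v_2,v_3], [v_1,v_2,v_3]
  3-simplices (1): [v_0,v_1,v_2,v_3]

Hence C_0 ≅ Z^4, C_1 ≅ Z^6, C_2 ≅ Z^4, C_3 ≅ Z^1.

The boundary map ∂_1: C_1 → C_0 maps an edge to its endpoints' difference, ∂[p,q] = q − p. For instance
  ∂[v_1,v_3] = [v_3] − [v_1].
As a 4×6 matrix over Z this has rank 3, with invariant factors (1,1,1).

∂_2: C_2 → C_1 acts by ∂[p,q,r] = [q,r] − [p,r] + [p,q]. For instance
  ∂[v_0,v_2,v_3] = [v_2,v_3] − [v_0,v_3] + [v_0,v_2],
  ∂[v_1,v_2,v_3] = [v_2,v_3] − [v_1,v_3] + [v_1,v_2].
As a 6×4 matrix over Z this has rank 3, with invariant factors (1,1,1).

∂_3: C_3 → C_2 sends each 3-simplex σ to the alternating sum Σ_i (−1)^i (σ with its i-th vertex removed). For instance
  ∂[v_0,v_1,v_2,v_3] = [v_1,v_2,v_3] − [v_0,v_2,v_3] + [v_0,v_1,v_3] − [v_0,v_1,v_2].
As a 4×1 matrix over Z this has rank 1, with invariant factors (1).

Reading off H_k = ker ∂_k / im ∂_{k+1}:

  H_0: rank C_0 − rank ∂_1 = 4 − 3 = 1, and the invariant factors of ∂_1 are all 1, so H_0 ≅ Z.
  H_1: rank ker ∂_1 − rank ∂_2 = (6 − 3) − 3 = 0, and the invariant factors of ∂_2 are all 1, so H_1 ≅ 0.
  H_2: rank ker ∂_2 − rank ∂_3 = (4 − 3) − 1 = 0, and the invariant factors of ∂_3 are all 1, so H_2 ≅ 0.
  H_3: rank ker ∂_3 − rank ∂_4 = (1 − 1) − 0 = 0, and there is no ∂_4, so H_3 ≅ 0.

H_0 = Z,  H_1 = 0,  H_2 = 0,  H_3 = 0.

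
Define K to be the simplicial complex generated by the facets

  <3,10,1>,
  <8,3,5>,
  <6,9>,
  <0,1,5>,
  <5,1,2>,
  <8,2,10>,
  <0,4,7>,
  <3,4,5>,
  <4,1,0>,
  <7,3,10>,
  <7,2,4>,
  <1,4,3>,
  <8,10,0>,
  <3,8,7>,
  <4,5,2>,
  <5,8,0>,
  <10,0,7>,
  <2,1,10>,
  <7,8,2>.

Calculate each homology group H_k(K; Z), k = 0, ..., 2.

H_0 ≅ Z^2,  H_1 ≅ Z ⊕ Z/2,  H_2 = 0.

Take the total order 0 < 1 < 2 < 3 < 4 < 5 < 6 < 7 < 8 < 9 < 10 on the vertex set. Then K (dimension 2) consists of the simplices:

  0-simplices (11): [0], [1], [2], [3], [4], [5], [6], [7], [8], [9], [10]
  1-simplices (28): (28 of them)
  2-simplices (18): (18 of them)

so the chain groups are C_0 ≅ Z^11, C_1 ≅ Z^28, C_2 ≅ Z^18.

Boundary ∂_1: C_1 → C_0 maps an edge to its endpoints' difference, ∂[p,q] = q − p. For instance
  ∂[3,5] = [5] − [3].
As a 11×28 matrix over Z this has rank 9, with invariant factors (1,1,1,1,1,1,1,1,1).

Boundary ∂_2: C_2 → C_1 sends each 2-simplex [p,q,r] to [q,r] − [p,r] + [p,q]. For instance
  ∂[1,2,10] = [2,10] − [1,10] + [1,2],
  ∂[3,7,10] = [7,10] − [3,10] + [3,7].
This gives a 28×18 integer matrix of rank 18; reducing to Smith normal form yields diagonal entries (1,1,1,1,1,1,1,1,1,1,1,1,1,1,1,1,1,2).

From H_k ≅ ker(∂_k) / im(∂_{k+1}) we obtain:

  H_0: rank C_0 − rank ∂_1 = 11 − 9 = 2, and the invariant factors of ∂_1 are all 1, so H_0 = Z^2.
  H_1: rank ker ∂_1 − rank ∂_2 = (28 − 9) − 18 = 1, and ∂_2 has invariant factor 2 > 1, so H_1 = Z ⊕ Z/2.
  H_2: rank ker ∂_2 − rank ∂_3 = (18 − 18) − 0 = 0, and there is no ∂_3, so H_2 = 0.

As a check, the Euler characteristic is 11 − 28 + 18 = 1, which agrees with 2 − 1 + 0 = 1.
(K is a triangulation of the disjoint union of the Klein bottle and the 1-simplex.)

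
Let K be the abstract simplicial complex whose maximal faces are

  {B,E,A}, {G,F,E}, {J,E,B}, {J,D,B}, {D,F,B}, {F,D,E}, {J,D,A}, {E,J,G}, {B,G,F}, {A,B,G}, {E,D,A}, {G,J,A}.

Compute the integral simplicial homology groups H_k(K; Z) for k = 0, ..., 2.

Take the total order A < B < D < E < F < G < J on the vertex set. Then K (dimension 2) consists of the simplices:

  0-simplices (7): A, B, D, E, F, G, J
  1-simplices (18): AB, AD, AE, AG, AJ, BD, BE, BF, BG, BJ, DE, DF, DJ, EF, EG, EJ, FG, GJ
  2-simplices (12): ABE, ABG, ADE, ADJ, AGJ, BDF, BDJ, BEJ, BFG, DEF, EFG, EGJ

giving chain groups C_0 ≅ Z^7, C_1 ≅ Z^18, C_2 ≅ Z^12.

∂_1: C_1 → C_0 is given by ∂[p,q] = [q] − [p]. For instance
  ∂AE = E − A.
The resulting 7×18 matrix has rank 6, and its Smith normal form has invariant factors (1,1,1,1,1,1).

Boundary ∂_2: C_2 → C_1 maps a triangle to the signed sum of its edges. For instance
  ∂ADJ = DJ − AJ + AD,
  ∂DEF = EF − DF + DE.
As a 18×12 matrix over Z this has rank 12, with invariant factors (1,1,1,1,1,1,1,1,1,1,1,2).

From H_k ≅ ker(∂_k) / im(∂_{k+1}) we obtain:

  H_0: rank C_0 − rank ∂_1 = 7 − 6 = 1, and the invariant factors of ∂_1 are all 1, so H_0 ≅ Z.
  H_1: rank ker ∂_1 − rank ∂_2 = (18 − 6) − 12 = 0, and ∂_2 has invariant factor 2 > 1, so H_1 ≅ Z/2Z.
  H_2: rank ker ∂_2 − rank ∂_3 = (12 − 12) − 0 = 0, and there is no ∂_3, so H_2 ≅ 0.

(K is a triangulation of the real projective plane RP^2.)

H_0 ≅ Z,  H_1 ≅ Z/2Z,  H_2 = 0.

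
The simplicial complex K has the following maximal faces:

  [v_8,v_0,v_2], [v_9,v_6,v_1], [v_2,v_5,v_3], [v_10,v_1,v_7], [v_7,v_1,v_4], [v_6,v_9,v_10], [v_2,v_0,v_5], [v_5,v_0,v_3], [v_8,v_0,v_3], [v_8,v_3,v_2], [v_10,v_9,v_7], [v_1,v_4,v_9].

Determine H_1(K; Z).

Order the vertices as v_0 < v_1 < v_2 < v_3 < v_4 < v_5 < v_6 < v_7 < v_8 < v_9 < v_10. Listing each simplex with vertices in this order, K has dimension 2 with simplices:

  0-simplices (11): [v_0], [v_1], [v_2], [v_3], [v_4], [v_5], [v_6], [v_7], [v_8], [v_9], [v_10]
  1-simplices (21): (21 of them)
  2-simplices (12): (12 of them)

giving chain groups C_0 ≅ Z^11, C_1 ≅ Z^21, C_2 ≅ Z^12.

Boundary ∂_1: C_1 → C_0 sends each edge [p,q] (with p < q) to q − p.
As a 11×21 matrix over Z this has rank 9, with invariant factors (1,1,1,1,1,1,1,1,1).

∂_2: C_2 → C_1 maps a triangle to the signed sum of its edges. For instance
  ∂[v_0,v_2,v_5] = [v_2,v_5] − [v_0,v_5] + [v_0,v_2],
  ∂[v_2,v_3,v_8] = [v_3,v_8] − [v_2,v_8] + [v_2,v_3].
This gives a 21×12 integer matrix of rank 11; reducing to Smith normal form yields diagonal entries (1,1,1,1,1,1,1,1,1,1,1).

Reading off H_k = ker ∂_k / im ∂_{k+1}:

  H_1: rank ker ∂_1 − rank ∂_2 = (21 − 9) − 11 = 1, and the invariant factors of ∂_2 are all 1, so H_1 = Z.

H_1 ≅ Z.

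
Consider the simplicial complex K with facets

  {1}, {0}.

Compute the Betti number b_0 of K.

We work with the vertex ordering 0 < 1. The simplices of K, each written with vertices in increasing order, are:

  0-simplices (2): [0], [1]

Hence C_0 ≅ Z^2.

Reading off H_k = ker ∂_k / im ∂_{k+1}:

  H_0: rank C_0 − rank ∂_1 = 2 − 0 = 2, and there is no ∂_1, so H_0 = Z^2.

Hence the Betti numbers are b_0 = 2.

b_0 = 2.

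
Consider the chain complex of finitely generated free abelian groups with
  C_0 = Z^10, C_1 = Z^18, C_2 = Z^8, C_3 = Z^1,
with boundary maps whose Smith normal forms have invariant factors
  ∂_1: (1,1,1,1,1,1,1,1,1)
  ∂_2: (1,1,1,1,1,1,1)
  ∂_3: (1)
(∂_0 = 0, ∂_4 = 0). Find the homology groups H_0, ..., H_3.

H_0 ≅ Z,  H_1 ≅ Z^2,  H_2 = 0,  H_3 = 0.

H_0: b_0 = 10 − 0 − 9 = 1; torsion from ∂_1 factors > 1: none. So H_0 ≅ Z.
H_1: b_1 = 18 − 9 − 7 = 2; torsion from ∂_2 factors > 1: none. So H_1 ≅ Z^2.
H_2: b_2 = 8 − 7 − 1 = 0; torsion from ∂_3 factors > 1: none. So H_2 ≅ 0.
H_3: b_3 = 1 − 1 − 0 = 0; torsion from ∂_4 factors > 1: none. So H_3 ≅ 0.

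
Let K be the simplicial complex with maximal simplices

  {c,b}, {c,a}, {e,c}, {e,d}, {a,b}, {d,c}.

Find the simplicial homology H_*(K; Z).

H_0 ≅ Z,  H_1 ≅ Z^2.

Take the total order a < b < c < d < e on the vertex set. Then K (dimension 1) consists of the simplices:

  0-simplices (5): a, b, c, d, e
  1-simplices (6): ab, ac, bc, cd, ce, de

Hence C_0 ≅ Z^5, C_1 ≅ Z^6.

∂_1: C_1 → C_0 is given by ∂[p,q] = [q] − [p]. For instance
  ∂de = e − d.
The resulting 5×6 matrix has rank 4, and its Smith normal form has invariant factors (1,1,1,1).

Reading off H_k = ker ∂_k / im ∂_{k+1}:

  H_0: rank C_0 − rank ∂_1 = 5 − 4 = 1, and the invariant factors of ∂_1 are all 1, so H_0 ≅ Z.
  H_1: rank ker ∂_1 − rank ∂_2 = (6 − 4) − 0 = 2, and there is no ∂_2, so H_1 ≅ Z^2.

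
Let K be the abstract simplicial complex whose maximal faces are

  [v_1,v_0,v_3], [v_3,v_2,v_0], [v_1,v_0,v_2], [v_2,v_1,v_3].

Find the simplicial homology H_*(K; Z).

Take the total order v_0 < v_1 < v_2 < v_3 on the vertex set. Then K (dimension 2) consists of the simplices:

  0-simplices (4): [v_0], [v_1], [v_2], [v_3]
  1-simplices (6): [v_0,v_1], [v_0,v_2], [v_0,v_3], [v_1,v_2], [v_1,v_3], [v_2,v_3]
  2-simplices (4): [v_0,v_1,v_2], [v_0,v_1,v_3], [v_0,v_2,v_3], [v_1,v_2,v_3]

Hence C_0 ≅ Z^4, C_1 ≅ Z^6, C_2 ≅ Z^4.

The boundary map ∂_1: C_1 → C_0 is given by ∂[p,q] = [q] − [p].
This gives a 4×6 integer matrix of rank 3; reducing to Smith normal form yields diagonal entries (1,1,1).

The boundary map ∂_2: C_2 → C_1 maps a triangle to the signed sum of its edges. For instance
  ∂[v_0,v_1,v_3] = [v_1,v_3] − [v_0,v_3] + [v_0,v_1],
  ∂[v_0,v_2,v_3] = [v_2,v_3] − [v_0,v_3] + [v_0,v_2].
The resulting 6×4 matrix has rank 3, and its Smith normal form has invariant factors (1,1,1).

Now H_k = ker ∂_k / im ∂_{k+1}, so:

  H_0: rank C_0 − rank ∂_1 = 4 − 3 = 1, and the invariant factors of ∂_1 are all 1, so H_0 = Z.
  H_1: rank ker ∂_1 − rank ∂_2 = (6 − 3) − 3 = 0, and the invariant factors of ∂_2 are all 1, so H_1 = 0.
  H_2: rank ker ∂_2 − rank ∂_3 = (4 − 3) − 0 = 1, and there is no ∂_3, so H_2 = Z.

As a check, the Euler characteristic is 4 − 6 + 4 = 2, which agrees with 1 − 0 + 1 = 2.

H_0 ≅ Z,  H_1 = 0,  H_2 ≅ Z.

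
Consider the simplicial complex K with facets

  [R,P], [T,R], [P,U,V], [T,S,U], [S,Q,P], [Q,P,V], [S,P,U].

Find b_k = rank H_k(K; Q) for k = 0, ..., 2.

b_0 = 1, b_1 = 1, b_2 = 0.

We work with the vertex ordering P < Q < R < S < T < U < V. The simplices of K, each written with vertices in increasing order, are:

  0-simplices (7): P, Q, R, S, T, U, V
  1-simplices (12): PQ, PR, PS, PU, PV, QS, QV, RT, ST, SU, TU, UV
  2-simplices (5): PQS, PQV, PSU, PUV, STU

Hence C_0 ≅ Z^7, C_1 ≅ Z^12, C_2 ≅ Z^5.

Boundary ∂_1: C_1 → C_0 is given by ∂[p,q] = [q] − [p]. For instance
  ∂PV = V − P.
This gives a 7×12 integer matrix of rank 6; reducing to Smith normal form yields diagonal entries (1,1,1,1,1,1).

The boundary map ∂_2: C_2 → C_1 acts by ∂[p,q,r] = [q,r] − [p,r] + [p,q]. For instance
  ∂STU = TU − SU + ST,
  ∂PSU = SU − PU + PS.
This gives a 12×5 integer matrix of rank 5; reducing to Smith normal form yields diagonal entries (1,1,1,1,1).

Now H_k = ker ∂_k / im ∂_{k+1}, so:

  H_0: rank C_0 − rank ∂_1 = 7 − 6 = 1, and the invariant factors of ∂_1 are all 1, so H_0 = Z.
  H_1: rank ker ∂_1 − rank ∂_2 = (12 − 6) − 5 = 1, and the invariant factors of ∂_2 are all 1, so H_1 = Z.
  H_2: rank ker ∂_2 − rank ∂_3 = (5 − 5) − 0 = 0, and there is no ∂_3, so H_2 = 0.

Hence the Betti numbers are b_0 = 1, b_1 = 1, b_2 = 0.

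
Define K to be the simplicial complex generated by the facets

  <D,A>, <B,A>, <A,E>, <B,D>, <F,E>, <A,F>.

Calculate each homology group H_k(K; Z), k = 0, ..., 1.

Order the vertices as A < B < D < E < F. Listing each simplex with vertices in this order, K has dimension 1 with simplices:

  0-simplices (5): A, B, D, E, F
  1-simplices (6): AB, AD, AE, AF, BD, EF

so the chain groups are C_0 ≅ Z^5, C_1 ≅ Z^6.

The boundary map ∂_1: C_1 → C_0 sends each edge [p,q] (with p < q) to q − p. For instance
  ∂BD = D − B.
The resulting 5×6 matrix has rank 4, and its Smith normal form has invariant factors (1,1,1,1).

Reading off H_k = ker ∂_k / im ∂_{k+1}:

  H_0: rank C_0 − rank ∂_1 = 5 − 4 = 1, and the invariant factors of ∂_1 are all 1, so H_0 ≅ Z.
  H_1: rank ker ∂_1 − rank ∂_2 = (6 − 4) − 0 = 2, and there is no ∂_2, so H_1 ≅ Z^2.

H_0 = Z,  H_1 = Z^2.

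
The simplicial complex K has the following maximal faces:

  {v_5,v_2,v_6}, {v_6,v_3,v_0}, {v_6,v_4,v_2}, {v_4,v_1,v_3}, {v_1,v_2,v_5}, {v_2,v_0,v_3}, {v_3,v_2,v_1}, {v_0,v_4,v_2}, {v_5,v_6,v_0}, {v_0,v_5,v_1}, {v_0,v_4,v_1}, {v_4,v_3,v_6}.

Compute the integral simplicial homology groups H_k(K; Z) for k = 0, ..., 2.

Order the vertices as v_0 < v_1 < v_2 < v_3 < v_4 < v_5 < v_6. Listing each simplex with vertices in this order, K has dimension 2 with simplices:

  0-simplices (7): [v_0], [v_1], [v_2], [v_3], [v_4], [v_5], [v_6]
  1-simplices (18): (18 of them)
  2-simplices (12): (12 of them)

giving chain groups C_0 ≅ Z^7, C_1 ≅ Z^18, C_2 ≅ Z^12.

Boundary ∂_1: C_1 → C_0 sends each edge [p,q] (with p < q) to q − p. For instance
  ∂[v_1,v_2] = [v_2] − [v_1].
The resulting 7×18 matrix has rank 6, and its Smith normal form has invariant factors (1,1,1,1,1,1).

The boundary map ∂_2: C_2 → C_1 acts by ∂[p,q,r] = [q,r] − [p,r] + [p,q]. For instance
  ∂[v_1,v_2,v_5] = [v_2,v_5] − [v_1,v_5] + [v_1,v_2],
  ∂[v_1,v_3,v_4] = [v_3,v_4] − [v_1,v_4] + [v_1,v_3].
As a 18×12 matrix over Z this has rank 12, with invariant factors (1,1,1,1,1,1,1,1,1,1,1,2).

Now H_k = ker ∂_k / im ∂_{k+1}, so:

  H_0: rank C_0 − rank ∂_1 = 7 − 6 = 1, and the invariant factors of ∂_1 are all 1, so H_0 ≅ Z.
  H_1: rank ker ∂_1 − rank ∂_2 = (18 − 6) − 12 = 0, and ∂_2 has invariant factor 2 > 1, so H_1 ≅ Z/2.
  H_2: rank ker ∂_2 − rank ∂_3 = (12 − 12) − 0 = 0, and there is no ∂_3, so H_2 ≅ 0.

As a check, the Euler characteristic is 7 − 18 + 12 = 1, which agrees with 1 − 0 + 0 = 1.
(K is a triangulation of the real projective plane RP^2.)

H_0 ≅ Z,  H_1 ≅ Z/2,  H_2 = 0.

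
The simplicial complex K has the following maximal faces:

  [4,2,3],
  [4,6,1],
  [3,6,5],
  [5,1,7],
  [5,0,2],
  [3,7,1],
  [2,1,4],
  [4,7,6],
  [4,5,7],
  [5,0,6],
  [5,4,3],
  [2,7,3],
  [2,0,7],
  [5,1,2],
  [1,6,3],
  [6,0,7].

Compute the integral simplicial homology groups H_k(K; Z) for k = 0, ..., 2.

Take the total order 0 < 1 < 2 < 3 < 4 < 5 < 6 < 7 on the vertex set. Then K (dimension 2) consists of the simplices:

  0-simplices (8): [0], [1], [2], [3], [4], [5], [6], [7]
  1-simplices (24): (24 of them)
  2-simplices (16): [0,2,5], [0,2,7], [0,5,6], [0,6,7], [1,2,4], [1,2,5], [1,3,6], [1,3,7], [1,4,6], [1,5,7], [2,3,4], [2,3,7], [3,4,5], [3,5,6], [4,5,7], [4,6,7]

Hence C_0 ≅ Z^8, C_1 ≅ Z^24, C_2 ≅ Z^16.

∂_1: C_1 → C_0 maps an edge to its endpoints' difference, ∂[p,q] = q − p.
This gives a 8×24 integer matrix of rank 7; reducing to Smith normal form yields diagonal entries (1,1,1,1,1,1,1).

∂_2: C_2 → C_1 sends each 2-simplex [p,q,r] to [q,r] − [p,r] + [p,q]. For instance
  ∂[2,3,4] = [3,4] − [2,4] + [2,3],
  ∂[2,3,7] = [3,7] − [2,7] + [2,3].
The 24×16 boundary matrix has rank 15 and Smith normal form diag(1,1,1,1,1,1,1,1,1,1,1,1,1,1,1).

Reading off H_k = ker ∂_k / im ∂_{k+1}:

  H_0: rank C_0 − rank ∂_1 = 8 − 7 = 1, and the invariant factors of ∂_1 are all 1, so H_0 = Z.
  H_1: rank ker ∂_1 − rank ∂_2 = (24 − 7) − 15 = 2, and the invariant factors of ∂_2 are all 1, so H_1 = Z^2.
  H_2: rank ker ∂_2 − rank ∂_3 = (16 − 15) − 0 = 1, and there is no ∂_3, so H_2 = Z.

As a check, the Euler characteristic is 8 − 24 + 16 = 0, which agrees with 1 − 2 + 1 = 0.

H_0 = Z,  H_1 = Z^2,  H_2 = Z.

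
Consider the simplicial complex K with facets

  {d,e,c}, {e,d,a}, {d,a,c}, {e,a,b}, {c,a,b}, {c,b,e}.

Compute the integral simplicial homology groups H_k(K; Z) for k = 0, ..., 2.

We work with the vertex ordering a < b < c < d < e. The simplices of K, each written with vertices in increasing order, are:

  0-simplices (5): a, b, c, d, e
  1-simplices (9): ab, ac, ad, ae, bc, be, cd, ce, de
  2-simplices (6): abc, abe, acd, ade, bce, cde

Hence C_0 ≅ Z^5, C_1 ≅ Z^9, C_2 ≅ Z^6.

∂_1: C_1 → C_0 sends each edge [p,q] (with p < q) to q − p.
This gives a 5×9 integer matrix of rank 4; reducing to Smith normal form yields diagonal entries (1,1,1,1).

The boundary map ∂_2: C_2 → C_1 maps a triangle to the signed sum of its edges. For instance
  ∂abc = bc − ac + ab,
  ∂abe = be − ae + ab.
The resulting 9×6 matrix has rank 5, and its Smith normal form has invariant factors (1,1,1,1,1).

From H_k ≅ ker(∂_k) / im(∂_{k+1}) we obtain:

  H_0: rank C_0 − rank ∂_1 = 5 − 4 = 1, and the invariant factors of ∂_1 are all 1, so H_0 = Z.
  H_1: rank ker ∂_1 − rank ∂_2 = (9 − 4) − 5 = 0, and the invariant factors of ∂_2 are all 1, so H_1 = 0.
  H_2: rank ker ∂_2 − rank ∂_3 = (6 − 5) − 0 = 1, and there is no ∂_3, so H_2 = Z.

As a check, the Euler characteristic is 5 − 9 + 6 = 2, which agrees with 1 − 0 + 1 = 2.

H_0 ≅ Z,  H_1 = 0,  H_2 ≅ Z.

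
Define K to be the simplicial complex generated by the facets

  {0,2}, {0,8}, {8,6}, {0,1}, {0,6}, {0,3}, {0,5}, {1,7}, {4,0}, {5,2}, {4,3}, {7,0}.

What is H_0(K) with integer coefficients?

H_0 ≅ Z.

Take the total order 0 < 1 < 2 < 3 < 4 < 5 < 6 < 7 < 8 on the vertex set. Then K (dimension 1) consists of the simplices:

  0-simplices (9): [0], [1], [2], [3], [4], [5], [6], [7], [8]
  1-simplices (12): [0,1], [0,2], [0,3], [0,4], [0,5], [0,6], [0,7], [0,8], [1,7], [2,5], [3,4], [6,8]

Hence C_0 ≅ Z^9, C_1 ≅ Z^12.

The boundary map ∂_1: C_1 → C_0 maps an edge to its endpoints' difference, ∂[p,q] = q − p.
The resulting 9×12 matrix has rank 8, and its Smith normal form has invariant factors (1,1,1,1,1,1,1,1).

From H_k ≅ ker(∂_k) / im(∂_{k+1}) we obtain:

  H_0: rank C_0 − rank ∂_1 = 9 − 8 = 1, and the invariant factors of ∂_1 are all 1, so H_0 ≅ Z.

(K is a triangulation of a wedge of 4 circles.)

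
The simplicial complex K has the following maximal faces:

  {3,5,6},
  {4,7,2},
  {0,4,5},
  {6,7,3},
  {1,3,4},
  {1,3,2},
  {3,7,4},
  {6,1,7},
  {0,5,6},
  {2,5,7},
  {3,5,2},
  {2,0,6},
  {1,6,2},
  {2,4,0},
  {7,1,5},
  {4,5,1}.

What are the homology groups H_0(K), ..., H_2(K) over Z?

H_0 ≅ Z,  H_1 ≅ Z^2,  H_2 ≅ Z.

K has 8 vertices, 24 edges, 16 triangles.
rank ∂_0 = 0, rank ∂_1 = 7 ⇒ b_0 = 8 − 0 − 7 = 1; all invariant factors of ∂_1 are 1 so no torsion. So H_0 ≅ Z.
rank ∂_1 = 7, rank ∂_2 = 15 ⇒ b_1 = 24 − 7 − 15 = 2; all invariant factors of ∂_2 are 1 so no torsion. So H_1 ≅ Z^2.
rank ∂_2 = 15, rank ∂_3 = 0 ⇒ b_2 = 16 − 15 − 0 = 1. So H_2 ≅ Z.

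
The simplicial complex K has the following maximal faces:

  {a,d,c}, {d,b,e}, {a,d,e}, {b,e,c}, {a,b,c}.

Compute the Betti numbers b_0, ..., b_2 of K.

Take the total order a < b < c < d < e on the vertex set. Then K (dimension 2) consists of the simplices:

  0-simplices (5): a, b, c, d, e
  1-simplices (10): ab, ac, ad, ae, bc, bd, be, cd, ce, de
  2-simplices (5): abc, acd, ade, bce, bde

Hence C_0 ≅ Z^5, C_1 ≅ Z^10, C_2 ≅ Z^5.

The boundary map ∂_1: C_1 → C_0 sends each edge [p,q] (with p < q) to q − p.
The resulting 5×10 matrix has rank 4, and its Smith normal form has invariant factors (1,1,1,1).

The boundary map ∂_2: C_2 → C_1 sends each 2-simplex [p,q,r] to [q,r] − [p,r] + [p,q]. For instance
  ∂ade = de − ae + ad,
  ∂bde = de − be + bd.
The resulting 10×5 matrix has rank 5, and its Smith normal form has invariant factors (1,1,1,1,1).

Computing H_k = (kernel of ∂_k) / (image of ∂_{k+1}):

  H_0: rank C_0 − rank ∂_1 = 5 − 4 = 1, and the invariant factors of ∂_1 are all 1, so H_0 = Z.
  H_1: rank ker ∂_1 − rank ∂_2 = (10 − 4) − 5 = 1, and the invariant factors of ∂_2 are all 1, so H_1 = Z.
  H_2: rank ker ∂_2 − rank ∂_3 = (5 − 5) − 0 = 0, and there is no ∂_3, so H_2 = 0.

As a check, the Euler characteristic is 5 − 10 + 5 = 0, which agrees with 1 − 1 + 0 = 0.

Hence the Betti numbers are b_0 = 1, b_1 = 1, b_2 = 0.

b_0 = 1, b_1 = 1, b_2 = 0.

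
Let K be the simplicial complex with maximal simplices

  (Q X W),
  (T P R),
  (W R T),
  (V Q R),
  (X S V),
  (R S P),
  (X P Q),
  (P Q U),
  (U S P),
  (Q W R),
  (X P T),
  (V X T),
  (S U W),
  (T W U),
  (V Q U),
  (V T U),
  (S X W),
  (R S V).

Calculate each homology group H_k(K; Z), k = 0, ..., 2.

Take the total order P < Q < R < S < T < U < V < W < X on the vertex set. Then K (dimension 2) consists of the simplices:

  0-simplices (9): P, Q, R, S, T, U, V, W, X
  1-simplices (27): PQ, PR, PS, PT, PU, PX, QR, QU, QV, QW, QX, RS, RT, RV, RW, SU, SV, SW, SX, TU, TV, TW, TX, UV, UW, VX, WX
  2-simplices (18): PQU, PQX, PRS, PRT, PSU, PTX, QRV, QRW, QUV, QWX, RSV, RTW, SUW, SVX, SWX, TUV, TUW, TVX

so the chain groups are C_0 ≅ Z^9, C_1 ≅ Z^27, C_2 ≅ Z^18.

Boundary ∂_1: C_1 → C_0 is given by ∂[p,q] = [q] − [p]. For instance
  ∂RV = V − R.
This gives a 9×27 integer matrix of rank 8; reducing to Smith normal form yields diagonal entries (1,1,1,1,1,1,1,1).

The boundary map ∂_2: C_2 → C_1 sends each 2-simplex [p,q,r] to [q,r] − [p,r] + [p,q]. For instance
  ∂RSV = SV − RV + RS,
  ∂PTX = TX − PX + PT.
This gives a 27×18 integer matrix of rank 17; reducing to Smith normal form yields diagonal entries (1,1,1,1,1,1,1,1,1,1,1,1,1,1,1,1,1).

From H_k ≅ ker(∂_k) / im(∂_{k+1}) we obtain:

  H_0: rank C_0 − rank ∂_1 = 9 − 8 = 1, and the invariant factors of ∂_1 are all 1, so H_0 ≅ Z.
  H_1: rank ker ∂_1 − rank ∂_2 = (27 − 8) − 17 = 2, and the invariant factors of ∂_2 are all 1, so H_1 ≅ Z^2.
  H_2: rank ker ∂_2 − rank ∂_3 = (18 − 17) − 0 = 1, and there is no ∂_3, so H_2 ≅ Z.

As a check, the Euler characteristic is 9 − 27 + 18 = 0, which agrees with 1 − 2 + 1 = 0.
(K is a triangulation of the torus T^2.)

H_0 ≅ Z,  H_1 ≅ Z^2,  H_2 ≅ Z.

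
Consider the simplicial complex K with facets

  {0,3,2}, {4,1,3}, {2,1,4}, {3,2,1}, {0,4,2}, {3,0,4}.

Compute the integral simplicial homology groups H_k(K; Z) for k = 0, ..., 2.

H_0 ≅ Z,  H_1 = 0,  H_2 ≅ Z.

K has 5 vertices, 9 edges, 6 triangles.
rank ∂_0 = 0, rank ∂_1 = 4 ⇒ b_0 = 5 − 0 − 4 = 1; all invariant factors of ∂_1 are 1 so no torsion. So H_0 ≅ Z.
rank ∂_1 = 4, rank ∂_2 = 5 ⇒ b_1 = 9 − 4 − 5 = 0; all invariant factors of ∂_2 are 1 so no torsion. So H_1 ≅ 0.
rank ∂_2 = 5, rank ∂_3 = 0 ⇒ b_2 = 6 − 5 − 0 = 1. So H_2 ≅ Z.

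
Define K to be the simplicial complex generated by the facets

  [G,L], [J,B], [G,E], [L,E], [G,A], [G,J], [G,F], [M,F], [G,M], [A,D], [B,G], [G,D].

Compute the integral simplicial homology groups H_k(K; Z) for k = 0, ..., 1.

We work with the vertex ordering A < B < D < E < F < G < J < L < M. The simplices of K, each written with vertices in increasing order, are:

  0-simplices (9): A, B, D, E, F, G, J, L, M
  1-simplices (12): AD, AG, BG, BJ, DG, EG, EL, FG, FM, GJ, GL, GM

so the chain groups are C_0 ≅ Z^9, C_1 ≅ Z^12.

∂_1: C_1 → C_0 sends each edge [p,q] (with p < q) to q − p. For instance
  ∂EG = G − E.
The 9×12 boundary matrix has rank 8 and Smith normal form diag(1,1,1,1,1,1,1,1).

Now H_k = ker ∂_k / im ∂_{k+1}, so:

  H_0: rank C_0 − rank ∂_1 = 9 − 8 = 1, and the invariant factors of ∂_1 are all 1, so H_0 = Z.
  H_1: rank ker ∂_1 − rank ∂_2 = (12 − 8) − 0 = 4, and there is no ∂_2, so H_1 = Z^4.

H_0 = Z,  H_1 = Z^4.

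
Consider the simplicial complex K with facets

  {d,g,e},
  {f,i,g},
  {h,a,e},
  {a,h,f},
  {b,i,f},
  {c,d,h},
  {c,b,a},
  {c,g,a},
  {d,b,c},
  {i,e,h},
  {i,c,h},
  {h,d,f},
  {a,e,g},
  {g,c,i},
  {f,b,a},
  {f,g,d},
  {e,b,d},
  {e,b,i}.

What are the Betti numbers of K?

Order the vertices as a < b < c < d < e < f < g < h < i. Listing each simplex with vertices in this order, K has dimension 2 with simplices:

  0-simplices (9): a, b, c, d, e, f, g, h, i
  1-simplices (27): ab, ac, ae, af, ag, ah, bc, bd, be, bf, bi, cd, cg, ch, ci, de, df, dg, dh, eg, eh, ei, fg, fh, fi, gi, hi
  2-simplices (18): abc, abf, acg, aeg, aeh, afh, bcd, bde, bei, bfi, cdh, cgi, chi, deg, dfg, dfh, ehi, fgi

giving chain groups C_0 ≅ Z^9, C_1 ≅ Z^27, C_2 ≅ Z^18.

∂_1: C_1 → C_0 sends each edge [p,q] (with p < q) to q − p. For instance
  ∂bf = f − b.
This gives a 9×27 integer matrix of rank 8; reducing to Smith normal form yields diagonal entries (1,1,1,1,1,1,1,1).

The boundary map ∂_2: C_2 → C_1 maps a triangle to the signed sum of its edges. For instance
  ∂aeg = eg − ag + ae,
  ∂deg = eg − dg + de.
The 27×18 boundary matrix has rank 17 and Smith normal form diag(1,1,1,1,1,1,1,1,1,1,1,1,1,1,1,1,1).

Computing H_k = (kernel of ∂_k) / (image of ∂_{k+1}):

  H_0: rank C_0 − rank ∂_1 = 9 − 8 = 1, and the invariant factors of ∂_1 are all 1, so H_0 = Z.
  H_1: rank ker ∂_1 − rank ∂_2 = (27 − 8) − 17 = 2, and the invariant factors of ∂_2 are all 1, so H_1 = Z^2.
  H_2: rank ker ∂_2 − rank ∂_3 = (18 − 17) − 0 = 1, and there is no ∂_3, so H_2 = Z.

Hence the Betti numbers are b_0 = 1, b_1 = 2, b_2 = 1.

b_0 = 1, b_1 = 2, b_2 = 1.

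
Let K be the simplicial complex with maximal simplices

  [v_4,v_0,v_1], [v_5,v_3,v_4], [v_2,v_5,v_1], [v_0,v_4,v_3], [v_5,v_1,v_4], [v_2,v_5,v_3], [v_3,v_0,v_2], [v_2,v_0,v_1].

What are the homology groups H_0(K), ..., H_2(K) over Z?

Order the vertices as v_0 < v_1 < v_2 < v_3 < v_4 < v_5. Listing each simplex with vertices in this order, K has dimension 2 with simplices:

  0-simplices (6): [v_0], [v_1], [v_2], [v_3], [v_4], [v_5]
  1-simplices (12): [v_0,v_1], [v_0,v_2], [v_0,v_3], [v_0,v_4], [v_1,v_2], [v_1,v_4], [v_1,v_5], [v_2,v_3], [v_2,v_5], [v_3,v_4], [v_3,v_5], [v_4,v_5]
  2-simplices (8): [v_0,v_1,v_2], [v_0,v_1,v_4], [v_0,v_2,v_3], [v_0,v_3,v_4], [v_1,v_2,v_5], [v_1,v_4,v_5], [v_2,v_3,v_5], [v_3,v_4,v_5]

Hence C_0 ≅ Z^6, C_1 ≅ Z^12, C_2 ≅ Z^8.

∂_1: C_1 → C_0 maps an edge to its endpoints' difference, ∂[p,q] = q − p.
The resulting 6×12 matrix has rank 5, and its Smith normal form has invariant factors (1,1,1,1,1).

The boundary map ∂_2: C_2 → C_1 acts by ∂[p,q,r] = [q,r] − [p,r] + [p,q]. For instance
  ∂[v_0,v_1,v_4] = [v_1,v_4] − [v_0,v_4] + [v_0,v_1],
  ∂[v_1,v_2,v_5] = [v_2,v_5] − [v_1,v_5] + [v_1,v_2].
This gives a 12×8 integer matrix of rank 7; reducing to Smith normal form yields diagonal entries (1,1,1,1,1,1,1).

Computing H_k = (kernel of ∂_k) / (image of ∂_{k+1}):

  H_0: rank C_0 − rank ∂_1 = 6 − 5 = 1, and the invariant factors of ∂_1 are all 1, so H_0 = Z.
  H_1: rank ker ∂_1 − rank ∂_2 = (12 − 5) − 7 = 0, and the invariant factors of ∂_2 are all 1, so H_1 = 0.
  H_2: rank ker ∂_2 − rank ∂_3 = (8 − 7) − 0 = 1, and there is no ∂_3, so H_2 = Z.

As a check, the Euler characteristic is 6 − 12 + 8 = 2, which agrees with 1 − 0 + 1 = 2.

H_0 ≅ Z,  H_1 = 0,  H_2 ≅ Z.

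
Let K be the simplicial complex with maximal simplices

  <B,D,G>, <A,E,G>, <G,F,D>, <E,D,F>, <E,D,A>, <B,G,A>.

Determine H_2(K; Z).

Order the vertices as A < B < D < E < F < G. Listing each simplex with vertices in this order, K has dimension 2 with simplices:

  0-simplices (6): A, B, D, E, F, G
  1-simplices (12): AB, AD, AE, AG, BD, BG, DE, DF, DG, EF, EG, FG
  2-simplices (6): ABG, ADE, AEG, BDG, DEF, DFG

Hence C_0 ≅ Z^6, C_1 ≅ Z^12, C_2 ≅ Z^6.

Boundary ∂_1: C_1 → C_0 maps an edge to its endpoints' difference, ∂[p,q] = q − p. For instance
  ∂AG = G − A.
This gives a 6×12 integer matrix of rank 5; reducing to Smith normal form yields diagonal entries (1,1,1,1,1).

∂_2: C_2 → C_1 acts by ∂[p,q,r] = [q,r] − [p,r] + [p,q]. For instance
  ∂DFG = FG − DG + DF,
  ∂AEG = EG − AG + AE.
As a 12×6 matrix over Z this has rank 6, with invariant factors (1,1,1,1,1,1).

From H_k ≅ ker(∂_k) / im(∂_{k+1}) we obtain:

  H_2: rank ker ∂_2 − rank ∂_3 = (6 − 6) − 0 = 0, and there is no ∂_3, so H_2 ≅ 0.

H_2 ≅ 0.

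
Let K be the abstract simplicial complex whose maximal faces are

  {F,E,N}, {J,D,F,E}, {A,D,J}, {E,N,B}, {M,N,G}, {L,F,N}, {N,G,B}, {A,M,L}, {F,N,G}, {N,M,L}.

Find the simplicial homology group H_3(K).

H_3 ≅ 0.

Order the vertices as A < B < D < E < F < G < J < L < M < N. Listing each simplex with vertices in this order, K has dimension 3 with simplices:

  0-simplices (10): A, B, D, E, F, G, J, L, M, N
  1-simplices (22): AD, AJ, AL, AM, BE, BG, BN, DE, DF, DJ, EF, EJ, EN, FG, FJ, FL, FN, GM, GN, LM, LN, MN
  2-simplices (13): ADJ, ALM, BEN, BGN, DEF, DEJ, DFJ, EFJ, EFN, FGN, FLN, GMN, LMN
  3-simplices (1): DEFJ

Hence C_0 ≅ Z^10, C_1 ≅ Z^22, C_2 ≅ Z^13, C_3 ≅ Z^1.

∂_1: C_1 → C_0 maps an edge to its endpoints' difference, ∂[p,q] = q − p.
As a 10×22 matrix over Z this has rank 9, with invariant factors (1,1,1,1,1,1,1,1,1).

Boundary ∂_2: C_2 → C_1 acts by ∂[p,q,r] = [q,r] − [p,r] + [p,q]. For instance
  ∂GMN = MN − GN + GM,
  ∂ALM = LM − AM + AL.
This gives a 22×13 integer matrix of rank 12; reducing to Smith normal form yields diagonal entries (1,1,1,1,1,1,1,1,1,1,1,1).

The boundary map ∂_3: C_3 → C_2 sends each 3-simplex σ to the alternating sum Σ_i (−1)^i (σ with its i-th vertex removed). For instance
  ∂DEFJ = EFJ − DFJ + DEJ − DEF.
The 13×1 boundary matrix has rank 1 and Smith normal form diag(1).

Now H_k = ker ∂_k / im ∂_{k+1}, so:

  H_3: rank ker ∂_3 − rank ∂_4 = (1 − 1) − 0 = 0, and there is no ∂_4, so H_3 ≅ 0.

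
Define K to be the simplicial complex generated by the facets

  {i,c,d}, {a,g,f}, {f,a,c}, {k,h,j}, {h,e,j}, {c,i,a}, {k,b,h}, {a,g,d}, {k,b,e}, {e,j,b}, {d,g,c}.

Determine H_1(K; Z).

H_1 = Z^2.

Fix the vertex order a < b < c < d < e < f < g < h < i < j < k and write every simplex with vertices in increasing order. Then dim K = 2 and the simplices of K are:

  0-simplices (11): a, b, c, d, e, f, g, h, i, j, k
  1-simplices (22): ac, ad, af, ag, ai, be, bh, bj, bk, cd, cf, cg, ci, dg, di, eh, ej, ek, fg, hj, hk, jk
  2-simplices (11): acf, aci, adg, afg, bej, bek, bhk, cdg, cdi, ehj, hjk

so the chain groups are C_0 ≅ Z^11, C_1 ≅ Z^22, C_2 ≅ Z^11.

∂_1: C_1 → C_0 maps an edge to its endpoints' difference, ∂[p,q] = q − p. For instance
  ∂di = i − d.
The 11×22 boundary matrix has rank 9 and Smith normal form diag(1,1,1,1,1,1,1,1,1).

The boundary map ∂_2: C_2 → C_1 acts by ∂[p,q,r] = [q,r] − [p,r] + [p,q]. For instance
  ∂adg = dg − ag + ad,
  ∂cdi = di − ci + cd.
As a 22×11 matrix over Z this has rank 11, with invariant factors (1,1,1,1,1,1,1,1,1,1,1).

From H_k ≅ ker(∂_k) / im(∂_{k+1}) we obtain:

  H_1: rank ker ∂_1 − rank ∂_2 = (22 − 9) − 11 = 2, and the invariant factors of ∂_2 are all 1, so H_1 = Z^2.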